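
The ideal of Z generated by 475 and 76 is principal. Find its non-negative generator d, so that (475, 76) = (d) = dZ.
In the PID Z, (a, b) is generated by gcd(a, b). Compute gcd(475, 76) with the extended Euclidean algorithm, tracking rows (r, s, t) with s·475 + t·76 = r:
  row A: (475, 1, 0)   [1·475 + 0·76 = 475]
  row B: (76, 0, 1)   [0·475 + 1·76 = 76]
  475 = 6·76 + 19   → row C = row A − 6·row B = (19, 1, −6)   [check: 1·475 − 6·76 = 19]
  76 = 4·19 + 0   → remainder 0, stop. gcd = 19 (last nonzero row C).
So gcd(475, 76) = 19, with Bézout identity 1·475 − 6·76 = 19. Containment (⊇): the Bézout identity exhibits 19 as an element of (475, 76), giving (19) ⊆ (475, 76). Containment (⊆): since 19 | 475 and 19 | 76 (475 = 19·25, 76 = 19·4), every Z-linear combination of 475 and 76 is divisible by 19, so (475, 76) ⊆ (19). Therefore (475, 76) = (19), d = 19.

Final answer: (475, 76) = (19); d = 19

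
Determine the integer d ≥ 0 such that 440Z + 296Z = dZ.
(440, 296) = (8); d = 8

In the PID Z, (a, b) is generated by gcd(a, b). Compute gcd(440, 296) with the extended Euclidean algorithm, tracking rows (r, s, t) with s·440 + t·296 = r:
  row A: (440, 1, 0)   [1·440 + 0·296 = 440]
  row B: (296, 0, 1)   [0·440 + 1·296 = 296]
  440 = 1·296 + 144   → row C = row A − 1·row B = (144, 1, −1)   [check: 1·440 − 1·296 = 144]
  296 = 2·144 + 8   → row D = row B − 2·row C = (8, −2, 3)   [check: −2·440 + 3·296 = 8]
  144 = 18·8 + 0   → remainder 0, stop. gcd = 8 (last nonzero row D).
So gcd(440, 296) = 8, with Bézout identity −2·440 + 3·296 = 8. Containment (⊇): the Bézout identity exhibits 8 as an element of (440, 296), giving (8) ⊆ (440, 296). Containment (⊆): since 8 | 440 and 8 | 296 (440 = 8·55, 296 = 8·37), every Z-linear combination of 440 and 296 is divisible by 8, so (440, 296) ⊆ (8). Therefore (440, 296) = (8), d = 8.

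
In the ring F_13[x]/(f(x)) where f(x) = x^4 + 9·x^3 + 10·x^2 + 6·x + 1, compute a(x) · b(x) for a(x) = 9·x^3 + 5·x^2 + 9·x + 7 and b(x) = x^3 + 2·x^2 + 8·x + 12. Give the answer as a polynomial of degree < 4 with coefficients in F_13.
Multiply as integer polynomials: a · b = 9·x^6 + 23·x^5 + 91·x^4 + 173·x^3 + 146·x^2 + 164·x + 84. Reducing coefficients mod 13: a · b ≡ 9·x^6 + 10·x^5 + 4·x^3 + 3·x^2 + 8·x + 6. Now divide by f(x) = x^4 + 9·x^3 + 10·x^2 + 6·x + 1 in F_13[x], eliminating the leading term at each step:
  leading term 9·x^6: subtract (9·x^2)·f(x) = 9·x^6 + 3·x^5 + 12·x^4 + 2·x^3 + 9·x^2, leaving 7·x^5 + x^4 + 2·x^3 + 7·x^2 + 8·x + 6 (coefficients mod 13)
  leading term 7·x^5: subtract (7·x)·f(x) = 7·x^5 + 11·x^4 + 5·x^3 + 3·x^2 + 7·x, leaving 3·x^4 + 10·x^3 + 4·x^2 + x + 6 (coefficients mod 13)
  leading term 3·x^4: subtract (3)·f(x) = 3·x^4 + x^3 + 4·x^2 + 5·x + 3, leaving 9·x^3 + 9·x + 3 (coefficients mod 13)
The degree is now < 4, so this is the remainder. Hence a · b ≡ 9·x^3 + 9·x + 3 in F_13[x]/(f).

Final answer: a · b ≡ 9·x^3 + 9·x + 3 (mod f(x))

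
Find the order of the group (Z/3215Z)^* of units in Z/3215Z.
(Z/3215Z)^* consists of the classes a with gcd(a, 3215) = 1, so its order is φ(3215). φ is multiplicative, with φ(p^e) = p^e − p^(e−1). Factorise 3215 = 5 · 643. Then
  φ(3215) = (5 − 1) · (643 − 1) = 4 · 642 = 2568.
Thus |(Z/3215Z)^*| = 2568.

Final answer: |(Z/3215Z)^*| = 2568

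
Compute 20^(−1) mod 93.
20^(−1) ≡ 14 (mod 93)

Apply the extended Euclidean algorithm to (93, 20), tracking rows (r, s, t) with s·93 + t·20 = r. Each division r_prev = q·r_cur + r_new produces the new row as (previous row) − q·(current row):
  row A: (93, 1, 0)   [1·93 + 0·20 = 93]
  row B: (20, 0, 1)   [0·93 + 1·20 = 20]
  93 = 4·20 + 13   → row C = row A − 4·row B = (13, 1, −4)   [check: 1·93 − 4·20 = 13]
  20 = 1·13 + 7   → row D = row B − 1·row C = (7, −1, 5)   [check: −1·93 + 5·20 = 7]
  13 = 1·7 + 6   → row E = row C − 1·row D = (6, 2, −9)   [check: 2·93 − 9·20 = 6]
  7 = 1·6 + 1   → row F = row D − 1·row E = (1, −3, 14)   [check: −3·93 + 14·20 = 1]
  6 = 6·1 + 0   → remainder 0, stop. gcd = 1 (last nonzero row F).
The gcd is 1, so 20 is invertible mod 93. The last nonzero row gives −3·93 + 14·20 = 1, so t = 14. So 20^(−1) ≡ 14 (mod 93). Verify: 20 · 14 = 280 ≡ 1 (mod 93). ✓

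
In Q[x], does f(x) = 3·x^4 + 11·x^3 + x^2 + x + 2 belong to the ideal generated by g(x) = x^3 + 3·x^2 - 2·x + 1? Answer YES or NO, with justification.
NO

In Q[x] the ideal (g) consists of all multiples of g, so f ∈ (g) iff g | f, i.e. iff the remainder of f on division by g is 0. Divide f by g (g is monic, so eliminate the leading term of the running remainder at each step):
  leading term 3·x^4: subtract (3·x)·g(x) = 3·x^4 + 9·x^3 - 6·x^2 + 3·x, leaving 2·x^3 + 7·x^2 - 2·x + 2
  leading term 2·x^3: subtract (2)·g(x) = 2·x^3 + 6·x^2 - 4·x + 2, leaving x^2 + 2·x
The remainder r(x) = x^2 + 2·x ≠ 0 (and deg r < deg g), so g ∤ f, i.e. f ∉ (g).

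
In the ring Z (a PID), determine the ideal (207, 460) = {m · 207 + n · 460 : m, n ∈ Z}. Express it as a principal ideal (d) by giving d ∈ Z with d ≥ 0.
(207, 460) = (23); d = 23

In the PID Z, (a, b) is generated by gcd(a, b). Compute gcd(460, 207) with the extended Euclidean algorithm, tracking rows (r, s, t) with s·460 + t·207 = r:
  row A: (460, 1, 0)   [1·460 + 0·207 = 460]
  row B: (207, 0, 1)   [0·460 + 1·207 = 207]
  460 = 2·207 + 46   → row C = row A − 2·row B = (46, 1, −2)   [check: 1·460 − 2·207 = 46]
  207 = 4·46 + 23   → row D = row B − 4·row C = (23, −4, 9)   [check: −4·460 + 9·207 = 23]
  46 = 2·23 + 0   → remainder 0, stop. gcd = 23 (last nonzero row D).
So gcd(207, 460) = 23, with Bézout identity −4·460 + 9·207 = 23. Containment (⊇): the Bézout identity exhibits 23 as an element of (207, 460), giving (23) ⊆ (207, 460). Containment (⊆): since 23 | 207 and 23 | 460 (207 = 23·9, 460 = 23·20), every Z-linear combination of 207 and 460 is divisible by 23, so (207, 460) ⊆ (23). Therefore (207, 460) = (23), d = 23.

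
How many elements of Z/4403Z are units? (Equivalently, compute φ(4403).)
An element a ∈ Z/4403Z is a unit iff gcd(a, 4403) = 1, so the number of units is φ(4403). φ is multiplicative, with φ(p^e) = p^e − p^(e−1). Factorise 4403 = 7 · 17 · 37. Then
  φ(4403) = (7 − 1) · (17 − 1) · (37 − 1) = 6 · 16 · 36 = 3456.

Final answer: Z/4403Z has φ(4403) = 3456 units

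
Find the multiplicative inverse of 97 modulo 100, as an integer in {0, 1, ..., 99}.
97^(−1) ≡ 33 (mod 100)

Apply the extended Euclidean algorithm to (100, 97), tracking rows (r, s, t) with s·100 + t·97 = r. Each division r_prev = q·r_cur + r_new produces the new row as (previous row) − q·(current row):
  row A: (100, 1, 0)   [1·100 + 0·97 = 100]
  row B: (97, 0, 1)   [0·100 + 1·97 = 97]
  100 = 1·97 + 3   → row C = row A − 1·row B = (3, 1, −1)   [check: 1·100 − 1·97 = 3]
  97 = 32·3 + 1   → row D = row B − 32·row C = (1, −32, 33)   [check: −32·100 + 33·97 = 1]
  3 = 3·1 + 0   → remainder 0, stop. gcd = 1 (last nonzero row D).
The gcd is 1, so 97 is invertible mod 100. The last nonzero row gives −32·100 + 33·97 = 1, so t = 33. So 97^(−1) ≡ 33 (mod 100). Verify: 97 · 33 = 3201 ≡ 1 (mod 100). ✓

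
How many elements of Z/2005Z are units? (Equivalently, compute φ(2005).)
An element a ∈ Z/2005Z is a unit iff gcd(a, 2005) = 1, so the number of units is φ(2005). φ is multiplicative, with φ(p^e) = p^e − p^(e−1). Factorise 2005 = 5 · 401. Then
  φ(2005) = (5 − 1) · (401 − 1) = 4 · 400 = 1600.

Final answer: Z/2005Z has φ(2005) = 1600 units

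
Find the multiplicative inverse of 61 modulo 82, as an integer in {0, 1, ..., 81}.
61^(−1) ≡ 39 (mod 82)

Apply the extended Euclidean algorithm to (82, 61), tracking rows (r, s, t) with s·82 + t·61 = r. Each division r_prev = q·r_cur + r_new produces the new row as (previous row) − q·(current row):
  row A: (82, 1, 0)   [1·82 + 0·61 = 82]
  row B: (61, 0, 1)   [0·82 + 1·61 = 61]
  82 = 1·61 + 21   → row C = row A − 1·row B = (21, 1, −1)   [check: 1·82 − 1·61 = 21]
  61 = 2·21 + 19   → row D = row B − 2·row C = (19, −2, 3)   [check: −2·82 + 3·61 = 19]
  21 = 1·19 + 2   → row E = row C − 1·row D = (2, 3, −4)   [check: 3·82 − 4·61 = 2]
  19 = 9·2 + 1   → row F = row D − 9·row E = (1, −29, 39)   [check: −29·82 + 39·61 = 1]
  2 = 2·1 + 0   → remainder 0, stop. gcd = 1 (last nonzero row F).
The gcd is 1, so 61 is invertible mod 82. The last nonzero row gives −29·82 + 39·61 = 1, so t = 39. So 61^(−1) ≡ 39 (mod 82). Verify: 61 · 39 = 2379 ≡ 1 (mod 82). ✓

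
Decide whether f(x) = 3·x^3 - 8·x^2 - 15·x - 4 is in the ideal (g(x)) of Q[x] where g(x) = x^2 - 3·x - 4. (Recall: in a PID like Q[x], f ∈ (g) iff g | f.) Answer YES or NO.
YES

In Q[x] the ideal (g) consists of all multiples of g, so f ∈ (g) iff g | f, i.e. iff the remainder of f on division by g is 0. Divide f by g (g is monic, so eliminate the leading term of the running remainder at each step):
  leading term 3·x^3: subtract (3·x)·g(x) = 3·x^3 - 9·x^2 - 12·x, leaving x^2 - 3·x - 4
  leading term x^2: subtract (1)·g(x) = x^2 - 3·x - 4, leaving 0
The remainder is 0, so f(x) = g(x) · h(x) with h(x) = 3·x + 1. Hence g | f, i.e. f ∈ (g).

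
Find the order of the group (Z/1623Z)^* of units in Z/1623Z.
|(Z/1623Z)^*| = 1080

(Z/1623Z)^* consists of the classes a with gcd(a, 1623) = 1, so its order is φ(1623). φ is multiplicative, with φ(p^e) = p^e − p^(e−1). Factorise 1623 = 3 · 541. Then
  φ(1623) = (3 − 1) · (541 − 1) = 2 · 540 = 1080.
Thus |(Z/1623Z)^*| = 1080.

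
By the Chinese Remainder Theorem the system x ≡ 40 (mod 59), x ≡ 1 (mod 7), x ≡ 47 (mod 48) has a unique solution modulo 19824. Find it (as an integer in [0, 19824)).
The moduli 59, 7, 48 are pairwise coprime, so by the CRT there is a unique solution mod 59·7·48 = 19824.
Solve by successive substitution. Start with x ≡ 40 (mod 59).
  Combine with x ≡ 1 (mod 7): write x = 40 + 59·t and require 40 + 59·t ≡ 1 (mod 7), i.e. 59·t ≡ 1 − 40 ≡ 3 (mod 7). Since 59^(−1) ≡ 5 (mod 7) (59 ≡ 3 (mod 7)), t ≡ 5·3 ≡ 1 (mod 7). So x ≡ 40 + 59·1 = 99 (mod 413).
  Combine with x ≡ 47 (mod 48): write x = 99 + 413·t and require 99 + 413·t ≡ 47 (mod 48), i.e. 413·t ≡ 47 − 99 ≡ 44 (mod 48). Since 413^(−1) ≡ 5 (mod 48) (413 ≡ 29 (mod 48)), t ≡ 5·44 ≡ 28 (mod 48). So x ≡ 99 + 413·28 = 11663 (mod 19824).
Unique solution in [0, 19824): x = 11663.

Final answer: x ≡ 11663 (mod 19824); the representative in [0, 19824) is 11663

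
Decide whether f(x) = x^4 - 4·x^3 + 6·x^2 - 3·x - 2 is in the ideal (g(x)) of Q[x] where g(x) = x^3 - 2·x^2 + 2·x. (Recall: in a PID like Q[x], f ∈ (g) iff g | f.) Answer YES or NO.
In Q[x] the ideal (g) consists of all multiples of g, so f ∈ (g) iff g | f, i.e. iff the remainder of f on division by g is 0. Divide f by g (g is monic, so eliminate the leading term of the running remainder at each step):
  leading term x^4: subtract (x)·g(x) = x^4 - 2·x^3 + 2·x^2, leaving -2·x^3 + 4·x^2 - 3·x - 2
  leading term -2·x^3: subtract (-2)·g(x) = -2·x^3 + 4·x^2 - 4·x, leaving x - 2
The remainder r(x) = x - 2 ≠ 0 (and deg r < deg g), so g ∤ f, i.e. f ∉ (g).

Final answer: NO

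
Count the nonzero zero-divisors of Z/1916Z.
In Z/1916Z each nonzero element is either a unit (gcd with 1916 is 1) or a zero-divisor (gcd > 1). The number of units is φ(1916): factorise 1916 = 2^2 · 479, so φ(1916) = (2^2 − 2^1) · (479 − 1) = 2 · 478 = 956. The nonzero elements number 1916 − 1 = 1915. Hence the nonzero zero-divisors number 1915 − 956 = 959.

Final answer: Z/1916Z has 959 nonzero zero-divisors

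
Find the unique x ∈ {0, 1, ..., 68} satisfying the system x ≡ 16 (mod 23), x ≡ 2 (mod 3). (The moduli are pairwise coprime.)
x ≡ 62 (mod 69); the representative in [0, 69) is 62

The moduli 23, 3 are pairwise coprime, so by the CRT there is a unique solution mod 23·3 = 69.
Solve by successive substitution. Start with x ≡ 16 (mod 23).
  Combine with x ≡ 2 (mod 3): write x = 16 + 23·t and require 16 + 23·t ≡ 2 (mod 3), i.e. 23·t ≡ 2 − 16 ≡ 1 (mod 3). Since 23^(−1) ≡ 2 (mod 3) (23 ≡ 2 (mod 3)), t ≡ 2·1 ≡ 2 (mod 3). So x ≡ 16 + 23·2 = 62 (mod 69).
Unique solution in [0, 69): x = 62.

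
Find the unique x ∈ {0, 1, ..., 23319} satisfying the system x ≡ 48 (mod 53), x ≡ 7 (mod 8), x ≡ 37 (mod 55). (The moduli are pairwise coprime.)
The moduli 53, 8, 55 are pairwise coprime, so by the CRT there is a unique solution mod 53·8·55 = 23320.
Solve by successive substitution. Start with x ≡ 48 (mod 53).
  Combine with x ≡ 7 (mod 8): write x = 48 + 53·t and require 48 + 53·t ≡ 7 (mod 8), i.e. 53·t ≡ 7 − 48 ≡ 7 (mod 8). Since 53^(−1) ≡ 5 (mod 8) (53 ≡ 5 (mod 8)), t ≡ 5·7 ≡ 3 (mod 8). So x ≡ 48 + 53·3 = 207 (mod 424).
  Combine with x ≡ 37 (mod 55): write x = 207 + 424·t and require 207 + 424·t ≡ 37 (mod 55), i.e. 424·t ≡ 37 − 207 ≡ 50 (mod 55). Since 424^(−1) ≡ 24 (mod 55) (424 ≡ 39 (mod 55)), t ≡ 24·50 ≡ 45 (mod 55). So x ≡ 207 + 424·45 = 19287 (mod 23320).
Unique solution in [0, 23320): x = 19287.

Final answer: x ≡ 19287 (mod 23320); the representative in [0, 23320) is 19287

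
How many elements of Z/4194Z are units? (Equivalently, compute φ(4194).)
An element a ∈ Z/4194Z is a unit iff gcd(a, 4194) = 1, so the number of units is φ(4194). φ is multiplicative, with φ(p^e) = p^e − p^(e−1). Factorise 4194 = 2 · 3^2 · 233. Then
  φ(4194) = (2 − 1) · (3^2 − 3^1) · (233 − 1) = 1 · 6 · 232 = 1392.

Final answer: Z/4194Z has φ(4194) = 1392 units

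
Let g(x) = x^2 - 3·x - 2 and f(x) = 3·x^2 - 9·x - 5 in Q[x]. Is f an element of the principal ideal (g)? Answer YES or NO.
In Q[x] the ideal (g) consists of all multiples of g, so f ∈ (g) iff g | f, i.e. iff the remainder of f on division by g is 0. Divide f by g (g is monic, so eliminate the leading term of the running remainder at each step):
  leading term 3·x^2: subtract (3)·g(x) = 3·x^2 - 9·x - 6, leaving 1
The remainder r(x) = 1 ≠ 0 (and deg r < deg g), so g ∤ f, i.e. f ∉ (g).

Final answer: NO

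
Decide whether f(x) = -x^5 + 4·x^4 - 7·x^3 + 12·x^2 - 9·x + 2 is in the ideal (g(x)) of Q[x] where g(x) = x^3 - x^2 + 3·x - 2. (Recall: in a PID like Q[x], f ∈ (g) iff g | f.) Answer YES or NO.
In Q[x] the ideal (g) consists of all multiples of g, so f ∈ (g) iff g | f, i.e. iff the remainder of f on division by g is 0. Divide f by g (g is monic, so eliminate the leading term of the running remainder at each step):
  leading term -x^5: subtract (-x^2)·g(x) = -x^5 + x^4 - 3·x^3 + 2·x^2, leaving 3·x^4 - 4·x^3 + 10·x^2 - 9·x + 2
  leading term 3·x^4: subtract (3·x)·g(x) = 3·x^4 - 3·x^3 + 9·x^2 - 6·x, leaving -x^3 + x^2 - 3·x + 2
  leading term -x^3: subtract (-1)·g(x) = -x^3 + x^2 - 3·x + 2, leaving 0
The remainder is 0, so f(x) = g(x) · h(x) with h(x) = -x^2 + 3·x - 1. Hence g | f, i.e. f ∈ (g).

Final answer: YES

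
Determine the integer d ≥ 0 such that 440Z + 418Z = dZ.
In the PID Z, (a, b) is generated by gcd(a, b). Compute gcd(440, 418) with the extended Euclidean algorithm, tracking rows (r, s, t) with s·440 + t·418 = r:
  row A: (440, 1, 0)   [1·440 + 0·418 = 440]
  row B: (418, 0, 1)   [0·440 + 1·418 = 418]
  440 = 1·418 + 22   → row C = row A − 1·row B = (22, 1, −1)   [check: 1·440 − 1·418 = 22]
  418 = 19·22 + 0   → remainder 0, stop. gcd = 22 (last nonzero row C).
So gcd(440, 418) = 22, with Bézout identity 1·440 − 1·418 = 22. Containment (⊇): the Bézout identity exhibits 22 as an element of (440, 418), giving (22) ⊆ (440, 418). Containment (⊆): since 22 | 440 and 22 | 418 (440 = 22·20, 418 = 22·19), every Z-linear combination of 440 and 418 is divisible by 22, so (440, 418) ⊆ (22). Therefore (440, 418) = (22), d = 22.

Final answer: (440, 418) = (22); d = 22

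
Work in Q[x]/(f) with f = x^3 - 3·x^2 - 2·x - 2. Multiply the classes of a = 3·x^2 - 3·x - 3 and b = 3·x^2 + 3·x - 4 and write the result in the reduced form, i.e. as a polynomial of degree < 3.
a · b ≡ 69·x^2 + 75·x + 66 (mod f(x))

First multiply in Q[x] without reducing: a · b = 9·x^4 - 30·x^2 + 3·x + 12. Now divide by f(x) = x^3 - 3·x^2 - 2·x - 2, eliminating the leading term at each step:
  leading term 9·x^4: subtract (9·x)·f(x) = 9·x^4 - 27·x^3 - 18·x^2 - 18·x, leaving 27·x^3 - 12·x^2 + 21·x + 12
  leading term 27·x^3: subtract (27)·f(x) = 27·x^3 - 81·x^2 - 54·x - 54, leaving 69·x^2 + 75·x + 66
The degree is now < 3, so this is the remainder. Hence a · b ≡ 69·x^2 + 75·x + 66 in Q[x]/(f).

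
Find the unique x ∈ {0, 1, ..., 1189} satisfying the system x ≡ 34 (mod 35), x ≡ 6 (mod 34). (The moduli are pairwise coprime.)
The moduli 35, 34 are pairwise coprime, so by the CRT there is a unique solution mod 35·34 = 1190.
Solve by successive substitution. Start with x ≡ 34 (mod 35).
  Combine with x ≡ 6 (mod 34): write x = 34 + 35·t and require 34 + 35·t ≡ 6 (mod 34), i.e. 35·t ≡ 6 − 34 ≡ 6 (mod 34). Since 35^(−1) ≡ 1 (mod 34) (35 ≡ 1 (mod 34)), t ≡ 1·6 ≡ 6 (mod 34). So x ≡ 34 + 35·6 = 244 (mod 1190).
Unique solution in [0, 1190): x = 244.

Final answer: x ≡ 244 (mod 1190); the representative in [0, 1190) is 244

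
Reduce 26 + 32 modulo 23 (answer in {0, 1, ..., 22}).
Reduce the summands first: 26 ≡ 3, 32 ≡ 9 (mod 23), so 26 + 32 ≡ 3 + 9 (mod 23). 3 + 9 = 12; 12 = 0·23 + 12, so (26 + 32) mod 23 = 12.

Final answer: 12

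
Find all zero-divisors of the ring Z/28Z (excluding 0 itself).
nonzero zero-divisors of Z/28Z = {2, 4, 6, 7, 8, 10, 12, 14, 16, 18, 20, 21, 22, 24, 26}

An element a ∈ Z/28Z (with a ≠ 0) is a zero-divisor iff gcd(a, 28) > 1 (because a is a unit precisely when gcd(a, n) = 1, and in Z/nZ every nonzero, non-unit element is a zero-divisor). Scan a = 1, ..., 27 and keep those with gcd(a, 28) > 1:
  gcd(2, 28) = 2, gcd(4, 28) = 4, gcd(6, 28) = 2, gcd(7, 28) = 7, gcd(8, 28) = 4, gcd(10, 28) = 2, gcd(12, 28) = 4, gcd(14, 28) = 14, gcd(16, 28) = 4, gcd(18, 28) = 2, gcd(20, 28) = 4, gcd(21, 28) = 7, gcd(22, 28) = 2, gcd(24, 28) = 4, gcd(26, 28) = 2.
All other a ∈ {1, ..., 27} have gcd(a, 28) = 1 and are units. So the nonzero zero-divisors are exactly the 15 values of a appearing in this scan.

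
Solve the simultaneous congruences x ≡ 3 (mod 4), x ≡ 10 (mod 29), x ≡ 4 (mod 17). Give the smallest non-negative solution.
x ≡ 735 (mod 1972); the representative in [0, 1972) is 735

The moduli 4, 29, 17 are pairwise coprime, so by the CRT there is a unique solution mod 4·29·17 = 1972.
Solve by successive substitution. Start with x ≡ 3 (mod 4).
  Combine with x ≡ 10 (mod 29): write x = 3 + 4·t and require 3 + 4·t ≡ 10 (mod 29), i.e. 4·t ≡ 10 − 3 ≡ 7 (mod 29). Since 4^(−1) ≡ 22 (mod 29), t ≡ 22·7 ≡ 9 (mod 29). So x ≡ 3 + 4·9 = 39 (mod 116).
  Combine with x ≡ 4 (mod 17): write x = 39 + 116·t and require 39 + 116·t ≡ 4 (mod 17), i.e. 116·t ≡ 4 − 39 ≡ 16 (mod 17). Since 116^(−1) ≡ 11 (mod 17) (116 ≡ 14 (mod 17)), t ≡ 11·16 ≡ 6 (mod 17). So x ≡ 39 + 116·6 = 735 (mod 1972).
Unique solution in [0, 1972): x = 735.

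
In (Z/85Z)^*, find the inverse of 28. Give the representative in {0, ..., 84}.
Apply the extended Euclidean algorithm to (85, 28), tracking rows (r, s, t) with s·85 + t·28 = r. Each division r_prev = q·r_cur + r_new produces the new row as (previous row) − q·(current row):
  row A: (85, 1, 0)   [1·85 + 0·28 = 85]
  row B: (28, 0, 1)   [0·85 + 1·28 = 28]
  85 = 3·28 + 1   → row C = row A − 3·row B = (1, 1, −3)   [check: 1·85 − 3·28 = 1]
  28 = 28·1 + 0   → remainder 0, stop. gcd = 1 (last nonzero row C).
The gcd is 1, so 28 is invertible mod 85. The last nonzero row gives 1·85 − 3·28 = 1, so t = −3. So 28^(−1) ≡ −3 ≡ 82 (mod 85). Verify: 28 · 82 = 2296 ≡ 1 (mod 85). ✓

Final answer: 28^(−1) ≡ 82 (mod 85)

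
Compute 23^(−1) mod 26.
Apply the extended Euclidean algorithm to (26, 23), tracking rows (r, s, t) with s·26 + t·23 = r. Each division r_prev = q·r_cur + r_new produces the new row as (previous row) − q·(current row):
  row A: (26, 1, 0)   [1·26 + 0·23 = 26]
  row B: (23, 0, 1)   [0·26 + 1·23 = 23]
  26 = 1·23 + 3   → row C = row A − 1·row B = (3, 1, −1)   [check: 1·26 − 1·23 = 3]
  23 = 7·3 + 2   → row D = row B − 7·row C = (2, −7, 8)   [check: −7·26 + 8·23 = 2]
  3 = 1·2 + 1   → row E = row C − 1·row D = (1, 8, −9)   [check: 8·26 − 9·23 = 1]
  2 = 2·1 + 0   → remainder 0, stop. gcd = 1 (last nonzero row E).
The gcd is 1, so 23 is invertible mod 26. The last nonzero row gives 8·26 − 9·23 = 1, so t = −9. So 23^(−1) ≡ −9 ≡ 17 (mod 26). Verify: 23 · 17 = 391 ≡ 1 (mod 26). ✓

Final answer: 23^(−1) ≡ 17 (mod 26)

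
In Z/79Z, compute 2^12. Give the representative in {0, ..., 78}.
Use repeated squaring. Binary(12) = 1100. Walk through the bits of the exponent 12 left-to-right: at each bit after the leading one, square the running value, then multiply by 2 if the bit is 1 (always reducing mod 79):
  bit 1 = 1 (leading): start with 2.
  bit 2 = 1: square 2^2 = 4; bit is 1, so multiply 4·2 = 8 (mod 79).
  bit 3 = 0: square 8^2 = 64 (mod 79).
  bit 4 = 0: square 64^2 = 4096 ≡ 67 (mod 79).
Final value: 2^12 ≡ 67 (mod 79).

Final answer: 67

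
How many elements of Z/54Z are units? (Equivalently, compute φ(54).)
Z/54Z has φ(54) = 18 units

An element a ∈ Z/54Z is a unit iff gcd(a, 54) = 1, so the number of units is φ(54). φ is multiplicative, with φ(p^e) = p^e − p^(e−1). Factorise 54 = 2 · 3^3. Then
  φ(54) = (2 − 1) · (3^3 − 3^2) = 1 · 18 = 18.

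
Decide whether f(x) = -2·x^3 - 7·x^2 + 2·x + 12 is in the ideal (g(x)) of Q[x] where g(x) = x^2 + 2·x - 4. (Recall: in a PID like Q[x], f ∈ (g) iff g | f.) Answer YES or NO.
YES

In Q[x] the ideal (g) consists of all multiples of g, so f ∈ (g) iff g | f, i.e. iff the remainder of f on division by g is 0. Divide f by g (g is monic, so eliminate the leading term of the running remainder at each step):
  leading term -2·x^3: subtract (-2·x)·g(x) = -2·x^3 - 4·x^2 + 8·x, leaving -3·x^2 - 6·x + 12
  leading term -3·x^2: subtract (-3)·g(x) = -3·x^2 - 6·x + 12, leaving 0
The remainder is 0, so f(x) = g(x) · h(x) with h(x) = -2·x - 3. Hence g | f, i.e. f ∈ (g).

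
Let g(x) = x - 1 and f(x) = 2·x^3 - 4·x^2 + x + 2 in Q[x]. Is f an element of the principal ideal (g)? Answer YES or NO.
In Q[x] the ideal (g) consists of all multiples of g, so f ∈ (g) iff g | f, i.e. iff the remainder of f on division by g is 0. Divide f by g (g is monic, so eliminate the leading term of the running remainder at each step):
  leading term 2·x^3: subtract (2·x^2)·g(x) = 2·x^3 - 2·x^2, leaving -2·x^2 + x + 2
  leading term -2·x^2: subtract (-2·x)·g(x) = -2·x^2 + 2·x, leaving 2 - x
  leading term -x: subtract (-1)·g(x) = 1 - x, leaving 1
The remainder r(x) = 1 ≠ 0 (and deg r < deg g), so g ∤ f, i.e. f ∉ (g).

Final answer: NO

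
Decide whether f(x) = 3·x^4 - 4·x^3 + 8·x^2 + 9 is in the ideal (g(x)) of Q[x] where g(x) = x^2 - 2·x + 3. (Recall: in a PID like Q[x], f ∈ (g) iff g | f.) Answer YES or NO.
YES

In Q[x] the ideal (g) consists of all multiples of g, so f ∈ (g) iff g | f, i.e. iff the remainder of f on division by g is 0. Divide f by g (g is monic, so eliminate the leading term of the running remainder at each step):
  leading term 3·x^4: subtract (3·x^2)·g(x) = 3·x^4 - 6·x^3 + 9·x^2, leaving 2·x^3 - x^2 + 9
  leading term 2·x^3: subtract (2·x)·g(x) = 2·x^3 - 4·x^2 + 6·x, leaving 3·x^2 - 6·x + 9
  leading term 3·x^2: subtract (3)·g(x) = 3·x^2 - 6·x + 9, leaving 0
The remainder is 0, so f(x) = g(x) · h(x) with h(x) = 3·x^2 + 2·x + 3. Hence g | f, i.e. f ∈ (g).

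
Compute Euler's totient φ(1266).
φ(1266) = 420

φ is multiplicative, with φ(p^e) = p^e − p^(e−1). Factorise 1266 = 2 · 3 · 211. Then
  φ(1266) = (2 − 1) · (3 − 1) · (211 − 1) = 1 · 2 · 210 = 420.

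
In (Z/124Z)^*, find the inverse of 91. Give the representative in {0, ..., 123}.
91^(−1) ≡ 15 (mod 124)

Apply the extended Euclidean algorithm to (124, 91), tracking rows (r, s, t) with s·124 + t·91 = r. Each division r_prev = q·r_cur + r_new produces the new row as (previous row) − q·(current row):
  row A: (124, 1, 0)   [1·124 + 0·91 = 124]
  row B: (91, 0, 1)   [0·124 + 1·91 = 91]
  124 = 1·91 + 33   → row C = row A − 1·row B = (33, 1, −1)   [check: 1·124 − 1·91 = 33]
  91 = 2·33 + 25   → row D = row B − 2·row C = (25, −2, 3)   [check: −2·124 + 3·91 = 25]
  33 = 1·25 + 8   → row E = row C − 1·row D = (8, 3, −4)   [check: 3·124 − 4·91 = 8]
  25 = 3·8 + 1   → row F = row D − 3·row E = (1, −11, 15)   [check: −11·124 + 15·91 = 1]
  8 = 8·1 + 0   → remainder 0, stop. gcd = 1 (last nonzero row F).
The gcd is 1, so 91 is invertible mod 124. The last nonzero row gives −11·124 + 15·91 = 1, so t = 15. So 91^(−1) ≡ 15 (mod 124). Verify: 91 · 15 = 1365 ≡ 1 (mod 124). ✓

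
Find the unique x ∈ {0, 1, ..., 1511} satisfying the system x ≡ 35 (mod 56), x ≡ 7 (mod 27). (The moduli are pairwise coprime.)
The moduli 56, 27 are pairwise coprime, so by the CRT there is a unique solution mod 56·27 = 1512.
Solve by successive substitution. Start with x ≡ 35 (mod 56).
  Combine with x ≡ 7 (mod 27): write x = 35 + 56·t and require 35 + 56·t ≡ 7 (mod 27), i.e. 56·t ≡ 7 − 35 ≡ 26 (mod 27). Since 56^(−1) ≡ 14 (mod 27) (56 ≡ 2 (mod 27)), t ≡ 14·26 ≡ 13 (mod 27). So x ≡ 35 + 56·13 = 763 (mod 1512).
Unique solution in [0, 1512): x = 763.

Final answer: x ≡ 763 (mod 1512); the representative in [0, 1512) is 763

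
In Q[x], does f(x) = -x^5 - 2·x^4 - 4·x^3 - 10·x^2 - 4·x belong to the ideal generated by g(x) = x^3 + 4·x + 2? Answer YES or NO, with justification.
In Q[x] the ideal (g) consists of all multiples of g, so f ∈ (g) iff g | f, i.e. iff the remainder of f on division by g is 0. Divide f by g (g is monic, so eliminate the leading term of the running remainder at each step):
  leading term -x^5: subtract (-x^2)·g(x) = -x^5 - 4·x^3 - 2·x^2, leaving -2·x^4 - 8·x^2 - 4·x
  leading term -2·x^4: subtract (-2·x)·g(x) = -2·x^4 - 8·x^2 - 4·x, leaving 0
The remainder is 0, so f(x) = g(x) · h(x) with h(x) = -x^2 - 2·x. Hence g | f, i.e. f ∈ (g).

Final answer: YES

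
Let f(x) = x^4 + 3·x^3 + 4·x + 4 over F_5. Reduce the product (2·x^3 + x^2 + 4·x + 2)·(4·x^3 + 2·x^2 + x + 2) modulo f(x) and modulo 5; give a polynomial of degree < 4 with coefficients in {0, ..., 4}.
a · b ≡ 2·x^2 + 2·x + 2 (mod f(x))

Multiply as integer polynomials: a · b = 8·x^6 + 8·x^5 + 20·x^4 + 21·x^3 + 10·x^2 + 10·x + 4. Reducing coefficients mod 5: a · b ≡ 3·x^6 + 3·x^5 + x^3 + 4. Now divide by f(x) = x^4 + 3·x^3 + 4·x + 4 in F_5[x], eliminating the leading term at each step:
  leading term 3·x^6: subtract (3·x^2)·f(x) = 3·x^6 + 4·x^5 + 2·x^3 + 2·x^2, leaving 4·x^5 + 4·x^3 + 3·x^2 + 4 (coefficients mod 5)
  leading term 4·x^5: subtract (4·x)·f(x) = 4·x^5 + 2·x^4 + x^2 + x, leaving 3·x^4 + 4·x^3 + 2·x^2 + 4·x + 4 (coefficients mod 5)
  leading term 3·x^4: subtract (3)·f(x) = 3·x^4 + 4·x^3 + 2·x + 2, leaving 2·x^2 + 2·x + 2 (coefficients mod 5)
The degree is now < 4, so this is the remainder. Hence a · b ≡ 2·x^2 + 2·x + 2 in F_5[x]/(f).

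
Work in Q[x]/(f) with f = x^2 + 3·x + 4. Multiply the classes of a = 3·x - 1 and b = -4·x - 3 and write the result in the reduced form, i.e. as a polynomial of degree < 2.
a · b ≡ 31·x + 51 (mod f(x))

First multiply in Q[x] without reducing: a · b = -12·x^2 - 5·x + 3. Now divide by f(x) = x^2 + 3·x + 4, eliminating the leading term at each step:
  leading term -12·x^2: subtract (-12)·f(x) = -12·x^2 - 36·x - 48, leaving 31·x + 51
The degree is now < 2, so this is the remainder. Hence a · b ≡ 31·x + 51 in Q[x]/(f).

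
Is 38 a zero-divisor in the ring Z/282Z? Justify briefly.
YES

gcd(38, 282) = 2 > 1, so 38 is not a unit in Z/282Z. In Z/nZ every nonzero non-unit is a zero-divisor: explicitly, take b = 282/gcd = 141 ≠ 0 (mod 282); then 38·141 = 5358 = 19·282, i.e. 38·141 ≡ 0 (mod 282). So 38 is a zero-divisor.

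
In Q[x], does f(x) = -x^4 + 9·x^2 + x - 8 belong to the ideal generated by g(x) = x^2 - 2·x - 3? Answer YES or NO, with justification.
In Q[x] the ideal (g) consists of all multiples of g, so f ∈ (g) iff g | f, i.e. iff the remainder of f on division by g is 0. Divide f by g (g is monic, so eliminate the leading term of the running remainder at each step):
  leading term -x^4: subtract (-x^2)·g(x) = -x^4 + 2·x^3 + 3·x^2, leaving -2·x^3 + 6·x^2 + x - 8
  leading term -2·x^3: subtract (-2·x)·g(x) = -2·x^3 + 4·x^2 + 6·x, leaving 2·x^2 - 5·x - 8
  leading term 2·x^2: subtract (2)·g(x) = 2·x^2 - 4·x - 6, leaving -x - 2
The remainder r(x) = -x - 2 ≠ 0 (and deg r < deg g), so g ∤ f, i.e. f ∉ (g).

Final answer: NO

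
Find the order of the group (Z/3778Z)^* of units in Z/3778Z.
(Z/3778Z)^* consists of the classes a with gcd(a, 3778) = 1, so its order is φ(3778). φ is multiplicative, with φ(p^e) = p^e − p^(e−1). Factorise 3778 = 2 · 1889. Then
  φ(3778) = (2 − 1) · (1889 − 1) = 1 · 1888 = 1888.
Thus |(Z/3778Z)^*| = 1888.

Final answer: |(Z/3778Z)^*| = 1888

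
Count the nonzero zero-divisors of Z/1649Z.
Z/1649Z has 112 nonzero zero-divisors

In Z/1649Z each nonzero element is either a unit (gcd with 1649 is 1) or a zero-divisor (gcd > 1). The number of units is φ(1649): factorise 1649 = 17 · 97, so φ(1649) = (17 − 1) · (97 − 1) = 16 · 96 = 1536. The nonzero elements number 1649 − 1 = 1648. Hence the nonzero zero-divisors number 1648 − 1536 = 112.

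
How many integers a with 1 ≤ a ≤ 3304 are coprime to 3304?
1392

The number of a ∈ {1, ..., 3304} with gcd(a, 3304) = 1 is by definition Euler's totient φ(3304). φ is multiplicative, with φ(p^e) = p^e − p^(e−1). Factorise 3304 = 2^3 · 7 · 59. Then
  φ(3304) = (2^3 − 2^2) · (7 − 1) · (59 − 1) = 4 · 6 · 58 = 1392.
So there are 1392 such integers.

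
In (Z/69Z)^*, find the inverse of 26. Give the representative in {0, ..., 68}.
Apply the extended Euclidean algorithm to (69, 26), tracking rows (r, s, t) with s·69 + t·26 = r. Each division r_prev = q·r_cur + r_new produces the new row as (previous row) − q·(current row):
  row A: (69, 1, 0)   [1·69 + 0·26 = 69]
  row B: (26, 0, 1)   [0·69 + 1·26 = 26]
  69 = 2·26 + 17   → row C = row A − 2·row B = (17, 1, −2)   [check: 1·69 − 2·26 = 17]
  26 = 1·17 + 9   → row D = row B − 1·row C = (9, −1, 3)   [check: −1·69 + 3·26 = 9]
  17 = 1·9 + 8   → row E = row C − 1·row D = (8, 2, −5)   [check: 2·69 − 5·26 = 8]
  9 = 1·8 + 1   → row F = row D − 1·row E = (1, −3, 8)   [check: −3·69 + 8·26 = 1]
  8 = 8·1 + 0   → remainder 0, stop. gcd = 1 (last nonzero row F).
The gcd is 1, so 26 is invertible mod 69. The last nonzero row gives −3·69 + 8·26 = 1, so t = 8. So 26^(−1) ≡ 8 (mod 69). Verify: 26 · 8 = 208 ≡ 1 (mod 69). ✓

Final answer: 26^(−1) ≡ 8 (mod 69)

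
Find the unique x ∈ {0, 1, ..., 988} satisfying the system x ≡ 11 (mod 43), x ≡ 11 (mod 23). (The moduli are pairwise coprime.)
x ≡ 11 (mod 989); the representative in [0, 989) is 11

The moduli 43, 23 are pairwise coprime, so by the CRT there is a unique solution mod 43·23 = 989.
Solve by successive substitution. Start with x ≡ 11 (mod 43).
  Combine with x ≡ 11 (mod 23): write x = 11 + 43·t and require 11 + 43·t ≡ 11 (mod 23), i.e. 43·t ≡ 11 − 11 ≡ 0 (mod 23). Since 43^(−1) ≡ 15 (mod 23) (43 ≡ 20 (mod 23)), t ≡ 15·0 ≡ 0 (mod 23). So x ≡ 11 + 43·0 = 11 (mod 989).
Unique solution in [0, 989): x = 11.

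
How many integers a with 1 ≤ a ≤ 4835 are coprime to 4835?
The number of a ∈ {1, ..., 4835} with gcd(a, 4835) = 1 is by definition Euler's totient φ(4835). φ is multiplicative, with φ(p^e) = p^e − p^(e−1). Factorise 4835 = 5 · 967. Then
  φ(4835) = (5 − 1) · (967 − 1) = 4 · 966 = 3864.
So there are 3864 such integers.

Final answer: 3864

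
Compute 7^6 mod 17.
9

Use repeated squaring. Binary(6) = 110. Walk through the bits of the exponent 6 left-to-right: at each bit after the leading one, square the running value, then multiply by 7 if the bit is 1 (always reducing mod 17):
  bit 1 = 1 (leading): start with 7.
  bit 2 = 1: square 7^2 = 49 ≡ 15; bit is 1, so multiply 15·7 = 105 ≡ 3 (mod 17).
  bit 3 = 0: square 3^2 = 9 (mod 17).
Final value: 7^6 ≡ 9 (mod 17).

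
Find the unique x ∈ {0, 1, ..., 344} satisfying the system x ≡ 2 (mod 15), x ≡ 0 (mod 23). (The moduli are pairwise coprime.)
x ≡ 92 (mod 345); the representative in [0, 345) is 92

The moduli 15, 23 are pairwise coprime, so by the CRT there is a unique solution mod 15·23 = 345.
Solve by successive substitution. Start with x ≡ 2 (mod 15).
  Combine with x ≡ 0 (mod 23): write x = 2 + 15·t and require 2 + 15·t ≡ 0 (mod 23), i.e. 15·t ≡ 0 − 2 ≡ 21 (mod 23). Since 15^(−1) ≡ 20 (mod 23), t ≡ 20·21 ≡ 6 (mod 23). So x ≡ 2 + 15·6 = 92 (mod 345).
Unique solution in [0, 345): x = 92.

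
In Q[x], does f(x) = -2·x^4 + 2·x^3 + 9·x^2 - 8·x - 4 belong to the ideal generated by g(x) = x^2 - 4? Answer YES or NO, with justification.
YES

In Q[x] the ideal (g) consists of all multiples of g, so f ∈ (g) iff g | f, i.e. iff the remainder of f on division by g is 0. Divide f by g (g is monic, so eliminate the leading term of the running remainder at each step):
  leading term -2·x^4: subtract (-2·x^2)·g(x) = -2·x^4 + 8·x^2, leaving 2·x^3 + x^2 - 8·x - 4
  leading term 2·x^3: subtract (2·x)·g(x) = 2·x^3 - 8·x, leaving x^2 - 4
  leading term x^2: subtract (1)·g(x) = x^2 - 4, leaving 0
The remainder is 0, so f(x) = g(x) · h(x) with h(x) = -2·x^2 + 2·x + 1. Hence g | f, i.e. f ∈ (g).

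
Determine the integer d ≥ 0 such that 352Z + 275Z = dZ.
(352, 275) = (11); d = 11

In the PID Z, (a, b) is generated by gcd(a, b). Compute gcd(352, 275) with the extended Euclidean algorithm, tracking rows (r, s, t) with s·352 + t·275 = r:
  row A: (352, 1, 0)   [1·352 + 0·275 = 352]
  row B: (275, 0, 1)   [0·352 + 1·275 = 275]
  352 = 1·275 + 77   → row C = row A − 1·row B = (77, 1, −1)   [check: 1·352 − 1·275 = 77]
  275 = 3·77 + 44   → row D = row B − 3·row C = (44, −3, 4)   [check: −3·352 + 4·275 = 44]
  77 = 1·44 + 33   → row E = row C − 1·row D = (33, 4, −5)   [check: 4·352 − 5·275 = 33]
  44 = 1·33 + 11   → row F = row D − 1·row E = (11, −7, 9)   [check: −7·352 + 9·275 = 11]
  33 = 3·11 + 0   → remainder 0, stop. gcd = 11 (last nonzero row F).
So gcd(352, 275) = 11, with Bézout identity −7·352 + 9·275 = 11. Containment (⊇): the Bézout identity exhibits 11 as an element of (352, 275), giving (11) ⊆ (352, 275). Containment (⊆): since 11 | 352 and 11 | 275 (352 = 11·32, 275 = 11·25), every Z-linear combination of 352 and 275 is divisible by 11, so (352, 275) ⊆ (11). Therefore (352, 275) = (11), d = 11.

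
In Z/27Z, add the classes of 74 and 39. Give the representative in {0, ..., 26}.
5

Reduce the summands first: 74 ≡ 20, 39 ≡ 12 (mod 27), so 74 + 39 ≡ 20 + 12 (mod 27). 20 + 12 = 32; 32 = 1·27 + 5, so (74 + 39) mod 27 = 5.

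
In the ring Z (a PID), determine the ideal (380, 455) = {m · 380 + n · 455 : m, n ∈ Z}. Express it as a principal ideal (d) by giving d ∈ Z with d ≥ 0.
In the PID Z, (a, b) is generated by gcd(a, b). Compute gcd(455, 380) with the extended Euclidean algorithm, tracking rows (r, s, t) with s·455 + t·380 = r:
  row A: (455, 1, 0)   [1·455 + 0·380 = 455]
  row B: (380, 0, 1)   [0·455 + 1·380 = 380]
  455 = 1·380 + 75   → row C = row A − 1·row B = (75, 1, −1)   [check: 1·455 − 1·380 = 75]
  380 = 5·75 + 5   → row D = row B − 5·row C = (5, −5, 6)   [check: −5·455 + 6·380 = 5]
  75 = 15·5 + 0   → remainder 0, stop. gcd = 5 (last nonzero row D).
So gcd(380, 455) = 5, with Bézout identity −5·455 + 6·380 = 5. Containment (⊇): the Bézout identity exhibits 5 as an element of (380, 455), giving (5) ⊆ (380, 455). Containment (⊆): since 5 | 380 and 5 | 455 (380 = 5·76, 455 = 5·91), every Z-linear combination of 380 and 455 is divisible by 5, so (380, 455) ⊆ (5). Therefore (380, 455) = (5), d = 5.

Final answer: (380, 455) = (5); d = 5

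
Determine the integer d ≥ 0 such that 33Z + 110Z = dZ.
In the PID Z, (a, b) is generated by gcd(a, b). Compute gcd(110, 33) with the extended Euclidean algorithm, tracking rows (r, s, t) with s·110 + t·33 = r:
  row A: (110, 1, 0)   [1·110 + 0·33 = 110]
  row B: (33, 0, 1)   [0·110 + 1·33 = 33]
  110 = 3·33 + 11   → row C = row A − 3·row B = (11, 1, −3)   [check: 1·110 − 3·33 = 11]
  33 = 3·11 + 0   → remainder 0, stop. gcd = 11 (last nonzero row C).
So gcd(33, 110) = 11, with Bézout identity 1·110 − 3·33 = 11. Containment (⊇): the Bézout identity exhibits 11 as an element of (33, 110), giving (11) ⊆ (33, 110). Containment (⊆): since 11 | 33 and 11 | 110 (33 = 11·3, 110 = 11·10), every Z-linear combination of 33 and 110 is divisible by 11, so (33, 110) ⊆ (11). Therefore (33, 110) = (11), d = 11.

Final answer: (33, 110) = (11); d = 11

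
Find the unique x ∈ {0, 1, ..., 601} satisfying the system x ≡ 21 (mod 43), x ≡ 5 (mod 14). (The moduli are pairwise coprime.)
x ≡ 537 (mod 602); the representative in [0, 602) is 537

The moduli 43, 14 are pairwise coprime, so by the CRT there is a unique solution mod 43·14 = 602.
Solve by successive substitution. Start with x ≡ 21 (mod 43).
  Combine with x ≡ 5 (mod 14): write x = 21 + 43·t and require 21 + 43·t ≡ 5 (mod 14), i.e. 43·t ≡ 5 − 21 ≡ 12 (mod 14). Since 43^(−1) ≡ 1 (mod 14) (43 ≡ 1 (mod 14)), t ≡ 1·12 ≡ 12 (mod 14). So x ≡ 21 + 43·12 = 537 (mod 602).
Unique solution in [0, 602): x = 537.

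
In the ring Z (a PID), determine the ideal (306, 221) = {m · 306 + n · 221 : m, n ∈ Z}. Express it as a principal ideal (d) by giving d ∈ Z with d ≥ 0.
(306, 221) = (17); d = 17

In the PID Z, (a, b) is generated by gcd(a, b). Compute gcd(306, 221) with the extended Euclidean algorithm, tracking rows (r, s, t) with s·306 + t·221 = r:
  row A: (306, 1, 0)   [1·306 + 0·221 = 306]
  row B: (221, 0, 1)   [0·306 + 1·221 = 221]
  306 = 1·221 + 85   → row C = row A − 1·row B = (85, 1, −1)   [check: 1·306 − 1·221 = 85]
  221 = 2·85 + 51   → row D = row B − 2·row C = (51, −2, 3)   [check: −2·306 + 3·221 = 51]
  85 = 1·51 + 34   → row E = row C − 1·row D = (34, 3, −4)   [check: 3·306 − 4·221 = 34]
  51 = 1·34 + 17   → row F = row D − 1·row E = (17, −5, 7)   [check: −5·306 + 7·221 = 17]
  34 = 2·17 + 0   → remainder 0, stop. gcd = 17 (last nonzero row F).
So gcd(306, 221) = 17, with Bézout identity −5·306 + 7·221 = 17. Containment (⊇): the Bézout identity exhibits 17 as an element of (306, 221), giving (17) ⊆ (306, 221). Containment (⊆): since 17 | 306 and 17 | 221 (306 = 17·18, 221 = 17·13), every Z-linear combination of 306 and 221 is divisible by 17, so (306, 221) ⊆ (17). Therefore (306, 221) = (17), d = 17.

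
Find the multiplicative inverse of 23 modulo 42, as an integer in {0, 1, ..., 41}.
23^(−1) ≡ 11 (mod 42)

Apply the extended Euclidean algorithm to (42, 23), tracking rows (r, s, t) with s·42 + t·23 = r. Each division r_prev = q·r_cur + r_new produces the new row as (previous row) − q·(current row):
  row A: (42, 1, 0)   [1·42 + 0·23 = 42]
  row B: (23, 0, 1)   [0·42 + 1·23 = 23]
  42 = 1·23 + 19   → row C = row A − 1·row B = (19, 1, −1)   [check: 1·42 − 1·23 = 19]
  23 = 1·19 + 4   → row D = row B − 1·row C = (4, −1, 2)   [check: −1·42 + 2·23 = 4]
  19 = 4·4 + 3   → row E = row C − 4·row D = (3, 5, −9)   [check: 5·42 − 9·23 = 3]
  4 = 1·3 + 1   → row F = row D − 1·row E = (1, −6, 11)   [check: −6·42 + 11·23 = 1]
  3 = 3·1 + 0   → remainder 0, stop. gcd = 1 (last nonzero row F).
The gcd is 1, so 23 is invertible mod 42. The last nonzero row gives −6·42 + 11·23 = 1, so t = 11. So 23^(−1) ≡ 11 (mod 42). Verify: 23 · 11 = 253 ≡ 1 (mod 42). ✓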